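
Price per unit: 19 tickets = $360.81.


Unit rate = total / quantity
= 360.81 / 19
= $18.99 per unit

$18.99 per unit


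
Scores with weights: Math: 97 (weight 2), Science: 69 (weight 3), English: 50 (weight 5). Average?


Numerator = 97×2 + 69×3 + 50×5
= 194 + 207 + 250
= 651
Total weight = 10
Weighted avg = 651/10
= 65.10

65.10


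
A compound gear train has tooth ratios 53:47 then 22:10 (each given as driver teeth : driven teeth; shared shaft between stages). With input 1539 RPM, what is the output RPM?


Stage 1: RPM_B = RPM_A × t_A/t_B = 1539 × 53/47 = 81567/47 ≈ 1735.47
B and C share a shaft → RPM_C = RPM_B
Stage 2: RPM_D = RPM_C × t_C/t_D = RPM_A × (t_A×t_C)/(t_B×t_D)
Overall ratio = (53×22)/(47×10) = 1166/470
RPM_D = 1539 × 1166/470 = 1794474/470
≈ 3818.03 RPM

3818.03 RPM


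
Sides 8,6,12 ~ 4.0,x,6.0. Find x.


Scale factor = 4.0/8 = 0.5
Missing side = 6 × 0.5
= 3.0

3.0


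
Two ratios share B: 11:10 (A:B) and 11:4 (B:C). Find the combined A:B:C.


Match B: multiply A:B by 11 → 121:110
Multiply B:C by 10 → 110:40
Combined: 121:110:40
GCD = 1
= 121:110:40

121:110:40


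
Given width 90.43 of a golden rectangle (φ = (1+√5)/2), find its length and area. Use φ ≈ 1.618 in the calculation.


φ = (1 + √5) / 2 ≈ 1.618
Length = width × φ = 90.43 × 1.618 = 146.31574
≈ 146.32
Area = width × length = 90.43 × 146.31574 = 13231.3323682 ≈ 13231.33
= Length: 146.32, Area: 13231.33

Length: 146.32, Area: 13231.33


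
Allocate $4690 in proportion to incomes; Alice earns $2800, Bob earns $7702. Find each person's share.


Total income = 2800 + 7702 = $10502
Alice: $4690 × 2800/10502 = $1250.43
Bob: $4690 × 7702/10502 = $3439.57
= Alice: $1250.43, Bob: $3439.57

Alice: $1250.43, Bob: $3439.57


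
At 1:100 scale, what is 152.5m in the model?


Model size = real / scale
= 152.5 / 100
= 1.5250 m

1.5250 m


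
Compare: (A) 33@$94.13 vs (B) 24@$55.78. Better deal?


Deal A: $94.13/33 = $2.8524/unit
Deal B: $55.78/24 = $2.3242/unit
B is cheaper per unit
= Deal B

Deal B


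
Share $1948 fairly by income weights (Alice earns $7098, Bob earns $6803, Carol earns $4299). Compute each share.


Total income = 7098 + 6803 + 4299 = $18200
Alice: $1948 × 7098/18200 = $759.72
Bob: $1948 × 6803/18200 = $728.15
Carol: $1948 × 4299/18200 = $460.13
= Alice: $759.72, Bob: $728.15, Carol: $460.13

Alice: $759.72, Bob: $728.15, Carol: $460.13


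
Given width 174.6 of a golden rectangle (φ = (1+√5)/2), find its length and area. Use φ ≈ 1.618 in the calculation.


φ = (1 + √5) / 2 ≈ 1.618
Length = width × φ = 174.6 × 1.618 = 282.5028
≈ 282.50
Area = width × length = 174.6 × 282.5028 = 49324.98888 ≈ 49324.99
= Length: 282.50, Area: 49324.99

Length: 282.50, Area: 49324.99


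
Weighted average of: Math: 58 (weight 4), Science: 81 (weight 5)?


Numerator = 58×4 + 81×5
= 232 + 405
= 637
Total weight = 9
Weighted avg = 637/9
= 70.78

70.78


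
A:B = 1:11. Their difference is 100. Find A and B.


Let A = 1k, B = 11k.
11k - 1k = 100
10k = 100 → k = 100/10 = 10
A = 1×10 = 10, B = 11×10 = 110
= A = 10, B = 110

A = 10, B = 110


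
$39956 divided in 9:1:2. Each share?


Total parts = 9 + 1 + 2 = 12
Part 1: 39956 × 9/12 = 29967.00
Part 2: 39956 × 1/12 = 3329.67
Part 3: 39956 × 2/12 = 6659.33
= Part 1: $29967.00, Part 2: $3329.67, Part 3: $6659.33

Part 1: $29967.00, Part 2: $3329.67, Part 3: $6659.33


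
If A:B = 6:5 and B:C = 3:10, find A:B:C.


Match B: multiply A:B by 3 → 18:15
Multiply B:C by 5 → 15:50
Combined: 18:15:50
GCD = 1
= 18:15:50

18:15:50


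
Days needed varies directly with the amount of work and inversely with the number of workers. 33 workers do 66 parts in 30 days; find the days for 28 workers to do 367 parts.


Days ∝ work / workers, so d₂ = d₁ × (m₁/m₂) × (w₂/w₁)
Workers factor (inverse): 33/28 ≈ 1.1786
Work factor (direct): 367/66 ≈ 5.5606
d₂ = 30 × 33/28 × 367/66 = (30 × 33 × 367) / (28 × 66) = 363330/1848
≈ 196.61 days

196.61 days


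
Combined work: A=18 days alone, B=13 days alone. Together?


Rate of A = 1/18 per day
Rate of B = 1/13 per day
Combined rate = 1/18 + 1/13 = 31/234 ≈ 0.1325 per day
Days = 1 / combined rate = 234/31
≈ 7.55 days

7.55 days


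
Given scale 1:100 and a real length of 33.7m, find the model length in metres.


Model size = real / scale
= 33.7 / 100
= 0.3370 m

0.3370 m


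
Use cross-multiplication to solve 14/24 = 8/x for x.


Cross multiply: 14 × x = 24 × 8
14x = 192
x = 192 / 14
= 13.71

13.71


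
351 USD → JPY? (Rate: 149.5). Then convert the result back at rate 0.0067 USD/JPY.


Amount × rate = 351 × 149.5 = 52474.50 JPY
Round-trip: 52474.50 × 0.0067 = 351.58 USD
= 52474.50 JPY, then 351.58 USD

52474.50 JPY, then 351.58 USD


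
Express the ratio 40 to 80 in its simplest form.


GCD(40, 80) = 40
40/40 : 80/40
= 1:2

1:2


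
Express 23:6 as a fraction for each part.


Total parts = 23 + 6 = 29
First part: 23/29 = 23/29
Second part: 6/29 = 6/29
= 23/29 and 6/29

23/29 and 6/29


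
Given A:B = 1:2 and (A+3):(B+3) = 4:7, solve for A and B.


Let A = 1k, B = 2k.
(1k + 3) / (2k + 3) = 4/7
Cross-multiply: 7(1k + 3) = 4(2k + 3)
7k + 21 = 8k + 12
7k - 8k = 12 - 21
-1k = -9
k = -9/-1 = 9
A = 1×9 = 9, B = 2×9 = 18
= A = 9, B = 18

A = 9, B = 18


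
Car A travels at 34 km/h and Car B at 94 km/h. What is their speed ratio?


Ratio = 34:94
GCD = 2
Simplified = 17:47
Time ratio (same distance) = 47:17
Speed ratio = 17:47

17:47


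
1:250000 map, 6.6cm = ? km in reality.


Real distance = map distance × scale
= 6.6cm × 250000
= 1650000 cm = 16500.0 m
= 16.500 km

16.500 km


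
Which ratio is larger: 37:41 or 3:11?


37/41 = 0.9024
3/11 = 0.2727
0.9024 > 0.2727, so 37:41 is greater
= 37:41

37:41


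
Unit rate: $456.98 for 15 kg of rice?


Unit rate = total / quantity
= 456.98 / 15
= $30.47 per unit

$30.47 per unit


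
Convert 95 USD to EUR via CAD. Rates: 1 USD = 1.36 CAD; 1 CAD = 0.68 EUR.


Step 1: 95 USD × 1.36 = 129.20 CAD
Step 2: 129.20 CAD × 0.68 = 87.86 EUR
Implied rate USD→EUR = 1.36 × 0.68 = 0.9248
= 87.86 EUR

87.86 EUR


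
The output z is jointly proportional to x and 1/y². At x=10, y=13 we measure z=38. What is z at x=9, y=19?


z = k·x/y²
Solve for k using the known point: k = z·y²/x = 38×169/10 = 6422/10 = 642.2000
Now evaluate at x=9, y=19:
z = k × 9 / 361 = (6422 × 9) / (10 × 361) = 57798/3610
≈ 16.0105

16.0105


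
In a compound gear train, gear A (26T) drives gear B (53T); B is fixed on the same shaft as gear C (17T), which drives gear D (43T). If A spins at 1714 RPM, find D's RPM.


Stage 1: RPM_B = RPM_A × t_A/t_B = 1714 × 26/53 = 44564/53 ≈ 840.83
B and C share a shaft → RPM_C = RPM_B
Stage 2: RPM_D = RPM_C × t_C/t_D = RPM_A × (t_A×t_C)/(t_B×t_D)
Overall ratio = (26×17)/(53×43) = 442/2279
RPM_D = 1714 × 442/2279 = 757588/2279
≈ 332.42 RPM

332.42 RPM


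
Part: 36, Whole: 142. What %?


Percentage = (part / whole) × 100
= (36 / 142) × 100
≈ 25.35%

25.35%


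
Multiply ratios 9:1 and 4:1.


Compound ratio = (9×4) : (1×1)
= 36:1
GCD = 1
= 36:1

36:1


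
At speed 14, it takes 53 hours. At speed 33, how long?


Inverse proportion: x × y = constant
k = 14 × 53 = 742
y₂ = k / 33 = 742 / 33
= 22.48

22.48


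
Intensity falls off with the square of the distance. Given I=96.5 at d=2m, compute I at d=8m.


I₁d₁² = I₂d₂²
I₂ = I₁ × (d₁/d₂)²
= 96.5 × (2/8)²
= 96.5 × 4/64
= 386/64
≈ 6.0313

6.0313


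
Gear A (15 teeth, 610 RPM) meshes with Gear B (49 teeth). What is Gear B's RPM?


Gear ratio = 15:49 = 15:49
RPM_B = RPM_A × (teeth_A / teeth_B)
= 610 × (15/49)
= 186.7 RPM

186.7 RPM


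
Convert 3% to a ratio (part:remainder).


3% means 3 parts out of 100; remainder = 97
Part : remainder = 3:97
GCD = 1
= 3:97

3:97


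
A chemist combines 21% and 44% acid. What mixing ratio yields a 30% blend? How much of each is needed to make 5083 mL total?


Let x parts of 21% mix with y parts of 44%.
21x + 44y = 30(x + y)
21x + 44y = 30x + 30y
x(21 - 30) = y(30 - 44)
x/y = (44 - 30)/(30 - 21) = 14/9
Simplify: 14:9
Total parts = 23; one part = 5083/23 = 221.00 mL
21% solution: 14×221.00 = 3094.00 mL
44% solution: 9×221.00 = 1989.00 mL
= ratio 14:9; 3094.00 mL and 1989.00 mL

ratio 14:9; 3094.00 mL and 1989.00 mL


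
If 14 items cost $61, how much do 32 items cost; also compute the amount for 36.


Direct proportion: y/x = constant
k = 61/14 ≈ 4.3571
y at x=32: k × 32 = 61 × 32 / 14 = 1952/14 ≈ 139.43
y at x=36: k × 36 = 61 × 36 / 14 = 2196/14 ≈ 156.86
= 139.43 and 156.86

139.43 and 156.86


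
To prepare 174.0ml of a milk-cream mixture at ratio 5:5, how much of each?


Total parts = 5 + 5 = 10
milk: 174.0 × 5/10 = 87.0ml
cream: 174.0 × 5/10 = 87.0ml
= 87.0ml and 87.0ml

87.0ml and 87.0ml


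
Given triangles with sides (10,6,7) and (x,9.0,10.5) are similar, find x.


Scale factor = 9.0/6 = 1.5
Missing side = 10 × 1.5
= 15.0

15.0


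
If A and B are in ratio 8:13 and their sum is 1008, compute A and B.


Let A = 8k, B = 13k.
8k + 13k = 1008
21k = 1008 → k = 1008/21 = 48
A = 8×48 = 384, B = 13×48 = 624
= A = 384, B = 624

A = 384, B = 624


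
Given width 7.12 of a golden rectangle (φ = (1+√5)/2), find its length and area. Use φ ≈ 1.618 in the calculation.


φ = (1 + √5) / 2 ≈ 1.618
Length = width × φ = 7.12 × 1.618 = 11.52016
≈ 11.52
Area = width × length = 7.12 × 11.52016 = 82.0235392 ≈ 82.02
= Length: 11.52, Area: 82.02

Length: 11.52, Area: 82.02


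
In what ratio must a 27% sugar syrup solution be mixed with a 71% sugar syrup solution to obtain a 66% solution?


Let x parts of 27% mix with y parts of 71%.
27x + 71y = 66(x + y)
27x + 71y = 66x + 66y
x(27 - 66) = y(66 - 71)
x/y = (71 - 66)/(66 - 27) = 5/39
Simplify: 5:39
= 5:39

5:39


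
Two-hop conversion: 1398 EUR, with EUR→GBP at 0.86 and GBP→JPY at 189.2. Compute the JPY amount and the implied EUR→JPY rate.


Step 1: 1398 EUR × 0.86 = 1202.28 GBP
Step 2: 1202.28 GBP × 189.2 = 227471.38 JPY
Implied rate EUR→JPY = 0.86 × 189.2 = 162.7120
= 227471.38 JPY; implied rate 162.7120 JPY/EUR

227471.38 JPY; implied rate 162.7120 JPY/EUR


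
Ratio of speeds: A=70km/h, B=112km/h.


Ratio = 70:112
GCD = 14
Simplified = 5:8
Time ratio (same distance) = 8:5
Speed ratio = 5:8

5:8


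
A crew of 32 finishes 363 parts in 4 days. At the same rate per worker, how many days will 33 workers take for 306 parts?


Days ∝ work / workers, so d₂ = d₁ × (m₁/m₂) × (w₂/w₁)
Workers factor (inverse): 32/33 ≈ 0.9697
Work factor (direct): 306/363 ≈ 0.8430
d₂ = 4 × 32/33 × 306/363 = (4 × 32 × 306) / (33 × 363) = 39168/11979
≈ 3.27 days

3.27 days


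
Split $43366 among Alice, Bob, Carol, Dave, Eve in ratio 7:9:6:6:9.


Total parts = 7 + 9 + 6 + 6 + 9 = 37
Alice: 43366 × 7/37 = 8204.38
Bob: 43366 × 9/37 = 10548.49
Carol: 43366 × 6/37 = 7032.32
Dave: 43366 × 6/37 = 7032.32
Eve: 43366 × 9/37 = 10548.49
= Alice: $8204.38, Bob: $10548.49, Carol: $7032.32, Dave: $7032.32, Eve: $10548.49

Alice: $8204.38, Bob: $10548.49, Carol: $7032.32, Dave: $7032.32, Eve: $10548.49


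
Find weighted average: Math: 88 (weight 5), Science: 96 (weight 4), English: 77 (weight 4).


Numerator = 88×5 + 96×4 + 77×4
= 440 + 384 + 308
= 1132
Total weight = 13
Weighted avg = 1132/13
= 87.08

87.08


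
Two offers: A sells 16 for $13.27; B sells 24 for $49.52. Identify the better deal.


Deal A: $13.27/16 = $0.8294/unit
Deal B: $49.52/24 = $2.0633/unit
A is cheaper per unit
= Deal A

Deal A


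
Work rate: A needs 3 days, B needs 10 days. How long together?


Rate of A = 1/3 per day
Rate of B = 1/10 per day
Combined rate = 1/3 + 1/10 = 13/30 ≈ 0.4333 per day
Days = 1 / combined rate = 30/13
≈ 2.31 days

2.31 days


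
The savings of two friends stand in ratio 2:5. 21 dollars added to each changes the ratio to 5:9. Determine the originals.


Let A = 2k, B = 5k.
(2k + 21) / (5k + 21) = 5/9
Cross-multiply: 9(2k + 21) = 5(5k + 21)
18k + 189 = 25k + 105
18k - 25k = 105 - 189
-7k = -84
k = -84/-7 = 12
A = 2×12 = 24, B = 5×12 = 60
= A = 24, B = 60

A = 24, B = 60


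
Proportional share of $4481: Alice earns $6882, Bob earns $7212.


Total income = 6882 + 7212 = $14094
Alice: $4481 × 6882/14094 = $2188.04
Bob: $4481 × 7212/14094 = $2292.96
= Alice: $2188.04, Bob: $2292.96

Alice: $2188.04, Bob: $2292.96


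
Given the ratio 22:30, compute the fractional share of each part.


Total parts = 22 + 30 = 52
First part: 22/52 = 11/26
Second part: 30/52 = 15/26
= 11/26 and 15/26

11/26 and 15/26


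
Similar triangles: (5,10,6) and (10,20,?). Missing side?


Scale factor = 10/5 = 2
Missing side = 6 × 2
= 12.0

12.0


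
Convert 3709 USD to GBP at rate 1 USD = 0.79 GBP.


Amount × rate = 3709 × 0.79
= 2930.11 GBP

2930.11 GBP


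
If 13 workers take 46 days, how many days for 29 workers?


Inverse proportion: x × y = constant
k = 13 × 46 = 598
y₂ = k / 29 = 598 / 29
= 20.62

20.62


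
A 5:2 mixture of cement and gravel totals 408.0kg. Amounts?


Total parts = 5 + 2 = 7
cement: 408.0 × 5/7 = 291.4kg
gravel: 408.0 × 2/7 = 116.6kg
= 291.4kg and 116.6kg

291.4kg and 116.6kg


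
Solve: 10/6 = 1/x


Cross multiply: 10 × x = 6 × 1
10x = 6
x = 6 / 10
= 0.60

0.60


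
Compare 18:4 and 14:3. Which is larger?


18/4 = 4.5000
14/3 = 4.6667
4.5000 < 4.6667, so 18:4 is less
= 14:3

14:3


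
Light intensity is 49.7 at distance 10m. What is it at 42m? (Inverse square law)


I₁d₁² = I₂d₂²
I₂ = I₁ × (d₁/d₂)²
= 49.7 × (10/42)²
= 49.7 × 100/1764
= 4970/1764
≈ 2.8175

2.8175


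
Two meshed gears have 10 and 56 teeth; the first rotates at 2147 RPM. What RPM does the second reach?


Gear ratio = 10:56 = 5:28
RPM_B = RPM_A × (teeth_A / teeth_B)
= 2147 × (10/56)
= 383.4 RPM

383.4 RPM


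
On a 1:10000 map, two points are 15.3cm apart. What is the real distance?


Real distance = map distance × scale
= 15.3cm × 10000
= 153000 cm = 1530.0 m
= 1.530 km

1.530 km


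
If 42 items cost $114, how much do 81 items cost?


Direct proportion: y/x = constant
k = 114/42 ≈ 2.7143
y₂ = k × 81 = 114 × 81 / 42 = 9234/42
≈ 219.86

219.86


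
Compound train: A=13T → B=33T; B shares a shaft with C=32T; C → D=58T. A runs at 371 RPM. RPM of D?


Stage 1: RPM_B = RPM_A × t_A/t_B = 371 × 13/33 = 4823/33 ≈ 146.15
B and C share a shaft → RPM_C = RPM_B
Stage 2: RPM_D = RPM_C × t_C/t_D = RPM_A × (t_A×t_C)/(t_B×t_D)
Overall ratio = (13×32)/(33×58) = 416/1914
RPM_D = 371 × 416/1914 = 154336/1914
≈ 80.64 RPM

80.64 RPM


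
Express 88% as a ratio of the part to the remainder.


88% means 88 parts out of 100; remainder = 12
Part : remainder = 88:12
GCD = 4
= 22:3

22:3


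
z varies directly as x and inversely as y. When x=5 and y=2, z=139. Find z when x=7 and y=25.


z = k·x/y
Solve for k using the known point: k = z·y/x = 139×2/5 = 278/5 = 55.6000
Now evaluate at x=7, y=25:
z = k × 7 / 25 = (278 × 7) / (5 × 25) = 1946/125
= 15.5680

15.5680


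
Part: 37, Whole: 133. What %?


Percentage = (part / whole) × 100
= (37 / 133) × 100
≈ 27.82%

27.82%


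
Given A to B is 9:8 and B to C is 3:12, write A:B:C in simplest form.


Match B: multiply A:B by 3 → 27:24
Multiply B:C by 8 → 24:96
Combined: 27:24:96
GCD = 3
= 9:8:32

9:8:32


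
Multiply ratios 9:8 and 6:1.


Compound ratio = (9×6) : (8×1)
= 54:8
GCD = 2
= 27:4

27:4


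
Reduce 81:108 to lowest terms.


GCD(81, 108) = 27
81/27 : 108/27
= 3:4

3:4


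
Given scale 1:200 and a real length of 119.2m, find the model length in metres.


Model size = real / scale
= 119.2 / 200
= 0.5960 m

0.5960 m


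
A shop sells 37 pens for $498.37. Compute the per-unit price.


Unit rate = total / quantity
= 498.37 / 37
= $13.47 per unit

$13.47 per unit


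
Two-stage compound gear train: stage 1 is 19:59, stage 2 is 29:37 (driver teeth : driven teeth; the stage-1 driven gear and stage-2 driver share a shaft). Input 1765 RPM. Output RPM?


Stage 1: RPM_B = RPM_A × t_A/t_B = 1765 × 19/59 = 33535/59 ≈ 568.39
B and C share a shaft → RPM_C = RPM_B
Stage 2: RPM_D = RPM_C × t_C/t_D = RPM_A × (t_A×t_C)/(t_B×t_D)
Overall ratio = (19×29)/(59×37) = 551/2183
RPM_D = 1765 × 551/2183 = 972515/2183
≈ 445.49 RPM

445.49 RPM


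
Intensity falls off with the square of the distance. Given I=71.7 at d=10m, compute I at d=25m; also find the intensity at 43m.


I₁d₁² = I₂d₂²
I at 25m = 71.7 × (10/25)² = 71.7 × 100/625 = 7170/625 = 11.4720
I at 43m = 71.7 × (10/43)² = 71.7 × 100/1849 = 7170/1849 ≈ 3.8778
= 11.4720 and 3.8778

11.4720 and 3.8778


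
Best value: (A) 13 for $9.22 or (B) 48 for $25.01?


Deal A: $9.22/13 = $0.7092/unit
Deal B: $25.01/48 = $0.5210/unit
B is cheaper per unit
= Deal B

Deal B


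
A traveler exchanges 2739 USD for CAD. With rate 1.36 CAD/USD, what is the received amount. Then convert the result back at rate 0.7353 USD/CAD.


Amount × rate = 2739 × 1.36 = 3725.04 CAD
Round-trip: 3725.04 × 0.7353 = 2739.02 USD
= 3725.04 CAD, then 2739.02 USD

3725.04 CAD, then 2739.02 USD


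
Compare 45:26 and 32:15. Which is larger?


45/26 = 1.7308
32/15 = 2.1333
1.7308 < 2.1333, so 45:26 is less
= 32:15

32:15


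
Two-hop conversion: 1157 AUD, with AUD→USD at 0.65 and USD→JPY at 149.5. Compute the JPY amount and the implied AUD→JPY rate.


Step 1: 1157 AUD × 0.65 = 752.05 USD
Step 2: 752.05 USD × 149.5 = 112431.48 JPY
Implied rate AUD→JPY = 0.65 × 149.5 = 97.1750
= 112431.48 JPY; implied rate 97.1750 JPY/AUD

112431.48 JPY; implied rate 97.1750 JPY/AUD


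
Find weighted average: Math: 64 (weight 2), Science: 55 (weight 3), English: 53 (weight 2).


Numerator = 64×2 + 55×3 + 53×2
= 128 + 165 + 106
= 399
Total weight = 7
Weighted avg = 399/7
= 57.00

57.00


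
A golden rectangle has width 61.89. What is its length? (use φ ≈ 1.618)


φ = (1 + √5) / 2 ≈ 1.618
Length = width × φ = 61.89 × 1.618 = 100.13802
≈ 100.14

100.14


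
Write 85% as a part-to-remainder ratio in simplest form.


85% means 85 parts out of 100; remainder = 15
Part : remainder = 85:15
GCD = 5
= 17:3

17:3


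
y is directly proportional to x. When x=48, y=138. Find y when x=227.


Direct proportion: y/x = constant
k = 138/48 = 2.8750
y₂ = k × 227 = 138 × 227 / 48 = 31326/48
≈ 652.63

652.63


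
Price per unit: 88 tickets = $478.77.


Unit rate = total / quantity
= 478.77 / 88
= $5.44 per unit

$5.44 per unit


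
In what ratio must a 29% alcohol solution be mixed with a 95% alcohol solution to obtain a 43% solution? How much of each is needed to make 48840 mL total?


Let x parts of 29% mix with y parts of 95%.
29x + 95y = 43(x + y)
29x + 95y = 43x + 43y
x(29 - 43) = y(43 - 95)
x/y = (95 - 43)/(43 - 29) = 52/14
Simplify: 26:7
Total parts = 33; one part = 48840/33 = 1480.00 mL
29% solution: 26×1480.00 = 38480.00 mL
95% solution: 7×1480.00 = 10360.00 mL
= ratio 26:7; 38480.00 mL and 10360.00 mL

ratio 26:7; 38480.00 mL and 10360.00 mL


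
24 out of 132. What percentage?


Percentage = (part / whole) × 100
= (24 / 132) × 100
≈ 18.18%

18.18%


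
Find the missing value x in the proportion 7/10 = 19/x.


Cross multiply: 7 × x = 10 × 19
7x = 190
x = 190 / 7
= 27.14

27.14


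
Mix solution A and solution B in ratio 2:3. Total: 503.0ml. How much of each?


Total parts = 2 + 3 = 5
solution A: 503.0 × 2/5 = 201.2ml
solution B: 503.0 × 3/5 = 301.8ml
= 201.2ml and 301.8ml

201.2ml and 301.8ml


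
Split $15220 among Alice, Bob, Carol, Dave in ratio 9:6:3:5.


Total parts = 9 + 6 + 3 + 5 = 23
Alice: 15220 × 9/23 = 5955.65
Bob: 15220 × 6/23 = 3970.43
Carol: 15220 × 3/23 = 1985.22
Dave: 15220 × 5/23 = 3308.70
= Alice: $5955.65, Bob: $3970.43, Carol: $1985.22, Dave: $3308.70

Alice: $5955.65, Bob: $3970.43, Carol: $1985.22, Dave: $3308.70


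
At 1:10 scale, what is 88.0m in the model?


Model size = real / scale
= 88.0 / 10
= 8.8000 m

8.8000 m


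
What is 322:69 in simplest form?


GCD(322, 69) = 23
322/23 : 69/23
= 14:3

14:3


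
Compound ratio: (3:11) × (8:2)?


Compound ratio = (3×8) : (11×2)
= 24:22
GCD = 2
= 12:11

12:11


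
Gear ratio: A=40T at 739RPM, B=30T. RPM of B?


Gear ratio = 40:30 = 4:3
RPM_B = RPM_A × (teeth_A / teeth_B)
= 739 × (40/30)
= 985.3 RPM

985.3 RPM


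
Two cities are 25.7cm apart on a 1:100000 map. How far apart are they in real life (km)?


Real distance = map distance × scale
= 25.7cm × 100000
= 2570000 cm = 25700.0 m
= 25.700 km

25.700 km


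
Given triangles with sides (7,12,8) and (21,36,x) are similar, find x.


Scale factor = 21/7 = 3
Missing side = 8 × 3
= 24.0

24.0


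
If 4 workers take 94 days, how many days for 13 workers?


Inverse proportion: x × y = constant
k = 4 × 94 = 376
y₂ = k / 13 = 376 / 13
= 28.92

28.92


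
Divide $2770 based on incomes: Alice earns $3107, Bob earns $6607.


Total income = 3107 + 6607 = $9714
Alice: $2770 × 3107/9714 = $885.98
Bob: $2770 × 6607/9714 = $1884.02
= Alice: $885.98, Bob: $1884.02

Alice: $885.98, Bob: $1884.02


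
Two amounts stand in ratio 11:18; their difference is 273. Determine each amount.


Let A = 11k, B = 18k.
18k - 11k = 273
7k = 273 → k = 273/7 = 39
A = 11×39 = 429, B = 18×39 = 702
= A = 429, B = 702

A = 429, B = 702


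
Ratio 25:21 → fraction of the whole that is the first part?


Total parts = 25 + 21 = 46
First part: 25/46 = 25/46
= 25/46

25/46


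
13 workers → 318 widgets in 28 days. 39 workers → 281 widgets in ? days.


Days ∝ work / workers, so d₂ = d₁ × (m₁/m₂) × (w₂/w₁)
Workers factor (inverse): 13/39 ≈ 0.3333
Work factor (direct): 281/318 ≈ 0.8836
d₂ = 28 × 13/39 × 281/318 = (28 × 13 × 281) / (39 × 318) = 102284/12402
≈ 8.25 days

8.25 days


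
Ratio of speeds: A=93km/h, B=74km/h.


Ratio = 93:74
GCD = 1
Simplified = 93:74
Time ratio (same distance) = 74:93
Speed ratio = 93:74

93:74


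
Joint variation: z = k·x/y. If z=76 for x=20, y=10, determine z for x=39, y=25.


z = k·x/y
Solve for k using the known point: k = z·y/x = 76×10/20 = 760/20 = 38.0000
Now evaluate at x=39, y=25:
z = k × 39 / 25 = (760 × 39) / (20 × 25) = 29640/500
= 59.2800

59.2800


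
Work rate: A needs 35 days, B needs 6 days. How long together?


Rate of A = 1/35 per day
Rate of B = 1/6 per day
Combined rate = 1/35 + 1/6 = 41/210 ≈ 0.1952 per day
Days = 1 / combined rate = 210/41
≈ 5.12 days

5.12 days


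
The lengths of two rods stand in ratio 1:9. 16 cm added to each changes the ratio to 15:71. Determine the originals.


Let A = 1k, B = 9k.
(1k + 16) / (9k + 16) = 15/71
Cross-multiply: 71(1k + 16) = 15(9k + 16)
71k + 1136 = 135k + 240
71k - 135k = 240 - 1136
-64k = -896
k = -896/-64 = 14
A = 1×14 = 14, B = 9×14 = 126
= A = 14, B = 126

A = 14, B = 126


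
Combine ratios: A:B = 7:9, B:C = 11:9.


Match B: multiply A:B by 11 → 77:99
Multiply B:C by 9 → 99:81
Combined: 77:99:81
GCD = 1
= 77:99:81

77:99:81


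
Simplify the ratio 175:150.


GCD(175, 150) = 25
175/25 : 150/25
= 7:6

7:6


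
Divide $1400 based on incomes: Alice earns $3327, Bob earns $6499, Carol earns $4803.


Total income = 3327 + 6499 + 4803 = $14629
Alice: $1400 × 3327/14629 = $318.39
Bob: $1400 × 6499/14629 = $621.96
Carol: $1400 × 4803/14629 = $459.65
= Alice: $318.39, Bob: $621.96, Carol: $459.65

Alice: $318.39, Bob: $621.96, Carol: $459.65


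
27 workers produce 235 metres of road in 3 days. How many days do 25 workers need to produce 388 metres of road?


Days ∝ work / workers, so d₂ = d₁ × (m₁/m₂) × (w₂/w₁)
Workers factor (inverse): 27/25 = 1.0800
Work factor (direct): 388/235 ≈ 1.6511
d₂ = 3 × 27/25 × 388/235 = (3 × 27 × 388) / (25 × 235) = 31428/5875
≈ 5.35 days

5.35 days


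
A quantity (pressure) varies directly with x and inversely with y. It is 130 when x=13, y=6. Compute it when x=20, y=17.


z = k·x/y
Solve for k using the known point: k = z·y/x = 130×6/13 = 780/13 = 60.0000
Now evaluate at x=20, y=17:
z = k × 20 / 17 = (780 × 20) / (13 × 17) = 15600/221
≈ 70.5882

70.5882


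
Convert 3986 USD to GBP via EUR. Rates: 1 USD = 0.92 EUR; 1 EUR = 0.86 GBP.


Step 1: 3986 USD × 0.92 = 3667.12 EUR
Step 2: 3667.12 EUR × 0.86 = 3153.72 GBP
Implied rate USD→GBP = 0.92 × 0.86 = 0.7912
= 3153.72 GBP

3153.72 GBP


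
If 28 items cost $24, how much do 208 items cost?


Direct proportion: y/x = constant
k = 24/28 ≈ 0.8571
y₂ = k × 208 = 24 × 208 / 28 = 4992/28
≈ 178.29

178.29


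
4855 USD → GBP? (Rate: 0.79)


Amount × rate = 4855 × 0.79
= 3835.45 GBP

3835.45 GBP


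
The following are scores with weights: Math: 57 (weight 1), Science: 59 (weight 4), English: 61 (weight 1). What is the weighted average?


Numerator = 57×1 + 59×4 + 61×1
= 57 + 236 + 61
= 354
Total weight = 6
Weighted avg = 354/6
= 59.00

59.00


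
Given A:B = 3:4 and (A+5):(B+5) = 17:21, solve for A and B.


Let A = 3k, B = 4k.
(3k + 5) / (4k + 5) = 17/21
Cross-multiply: 21(3k + 5) = 17(4k + 5)
63k + 105 = 68k + 85
63k - 68k = 85 - 105
-5k = -20
k = -20/-5 = 4
A = 3×4 = 12, B = 4×4 = 16
= A = 12, B = 16

A = 12, B = 16


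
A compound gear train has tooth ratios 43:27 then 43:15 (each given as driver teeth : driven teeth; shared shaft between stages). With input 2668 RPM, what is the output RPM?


Stage 1: RPM_B = RPM_A × t_A/t_B = 2668 × 43/27 = 114724/27 ≈ 4249.04
B and C share a shaft → RPM_C = RPM_B
Stage 2: RPM_D = RPM_C × t_C/t_D = RPM_A × (t_A×t_C)/(t_B×t_D)
Overall ratio = (43×43)/(27×15) = 1849/405
RPM_D = 2668 × 1849/405 = 4933132/405
≈ 12180.57 RPM

12180.57 RPM


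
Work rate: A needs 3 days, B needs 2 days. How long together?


Rate of A = 1/3 per day
Rate of B = 1/2 per day
Combined rate = 1/3 + 1/2 = 5/6 ≈ 0.8333 per day
Days = 1 / combined rate = 6/5
= 1.20 days

1.20 days


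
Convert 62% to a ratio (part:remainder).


62% means 62 parts out of 100; remainder = 38
Part : remainder = 62:38
GCD = 2
= 31:19

31:19


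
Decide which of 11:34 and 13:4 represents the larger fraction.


11/34 = 0.3235
13/4 = 3.2500
0.3235 < 3.2500, so 11:34 is less
= 13:4

13:4


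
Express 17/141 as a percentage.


Percentage = (part / whole) × 100
= (17 / 141) × 100
≈ 12.06%

12.06%


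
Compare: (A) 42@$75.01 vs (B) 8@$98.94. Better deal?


Deal A: $75.01/42 = $1.7860/unit
Deal B: $98.94/8 = $12.3675/unit
A is cheaper per unit
= Deal A

Deal A


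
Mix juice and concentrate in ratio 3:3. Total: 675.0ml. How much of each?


Total parts = 3 + 3 = 6
juice: 675.0 × 3/6 = 337.5ml
concentrate: 675.0 × 3/6 = 337.5ml
= 337.5ml and 337.5ml

337.5ml and 337.5ml


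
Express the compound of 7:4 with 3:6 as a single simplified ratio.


Compound ratio = (7×3) : (4×6)
= 21:24
GCD = 3
= 7:8

7:8


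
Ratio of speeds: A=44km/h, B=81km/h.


Ratio = 44:81
GCD = 1
Simplified = 44:81
Time ratio (same distance) = 81:44
Speed ratio = 44:81

44:81


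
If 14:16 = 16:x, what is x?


Cross multiply: 14 × x = 16 × 16
14x = 256
x = 256 / 14
= 18.29

18.29


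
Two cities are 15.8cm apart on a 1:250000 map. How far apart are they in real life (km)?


Real distance = map distance × scale
= 15.8cm × 250000
= 3950000 cm = 39500.0 m
= 39.500 km

39.500 km


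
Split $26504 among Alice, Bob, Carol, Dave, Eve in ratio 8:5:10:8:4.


Total parts = 8 + 5 + 10 + 8 + 4 = 35
Alice: 26504 × 8/35 = 6058.06
Bob: 26504 × 5/35 = 3786.29
Carol: 26504 × 10/35 = 7572.57
Dave: 26504 × 8/35 = 6058.06
Eve: 26504 × 4/35 = 3029.03
= Alice: $6058.06, Bob: $3786.29, Carol: $7572.57, Dave: $6058.06, Eve: $3029.03

Alice: $6058.06, Bob: $3786.29, Carol: $7572.57, Dave: $6058.06, Eve: $3029.03


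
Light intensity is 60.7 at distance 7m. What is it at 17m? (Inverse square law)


I₁d₁² = I₂d₂²
I₂ = I₁ × (d₁/d₂)²
= 60.7 × (7/17)²
= 60.7 × 49/289
= 2974.3/289
≈ 10.2917

10.2917


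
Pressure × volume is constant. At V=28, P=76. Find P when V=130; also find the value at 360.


Inverse proportion: x × y = constant
k = 28 × 76 = 2128
At x=130: k/130 = 16.37
At x=360: k/360 = 5.91
= 16.37 and 5.91

16.37 and 5.91


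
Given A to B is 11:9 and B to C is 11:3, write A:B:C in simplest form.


Match B: multiply A:B by 11 → 121:99
Multiply B:C by 9 → 99:27
Combined: 121:99:27
GCD = 1
= 121:99:27

121:99:27


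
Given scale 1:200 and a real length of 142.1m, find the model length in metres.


Model size = real / scale
= 142.1 / 200
= 0.7105 m

0.7105 m


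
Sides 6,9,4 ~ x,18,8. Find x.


Scale factor = 18/9 = 2
Missing side = 6 × 2
= 12.0

12.0


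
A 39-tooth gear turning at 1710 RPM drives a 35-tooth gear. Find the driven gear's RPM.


Gear ratio = 39:35 = 39:35
RPM_B = RPM_A × (teeth_A / teeth_B)
= 1710 × (39/35)
= 1905.4 RPM

1905.4 RPM


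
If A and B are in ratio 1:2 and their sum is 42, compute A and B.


Let A = 1k, B = 2k.
1k + 2k = 42
3k = 42 → k = 42/3 = 14
A = 1×14 = 14, B = 2×14 = 28
= A = 14, B = 28

A = 14, B = 28


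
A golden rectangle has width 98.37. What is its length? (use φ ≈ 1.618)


φ = (1 + √5) / 2 ≈ 1.618
Length = width × φ = 98.37 × 1.618 = 159.16266
≈ 159.16

159.16


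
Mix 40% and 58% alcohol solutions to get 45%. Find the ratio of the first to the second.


Let x parts of 40% mix with y parts of 58%.
40x + 58y = 45(x + y)
40x + 58y = 45x + 45y
x(40 - 45) = y(45 - 58)
x/y = (58 - 45)/(45 - 40) = 13/5
Simplify: 13:5
= 13:5

13:5


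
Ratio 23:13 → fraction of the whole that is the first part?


Total parts = 23 + 13 = 36
First part: 23/36 = 23/36
= 23/36

23/36


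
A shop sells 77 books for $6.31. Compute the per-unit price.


Unit rate = total / quantity
= 6.31 / 77
= $0.08 per unit

$0.08 per unit


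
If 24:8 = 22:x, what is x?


Cross multiply: 24 × x = 8 × 22
24x = 176
x = 176 / 24
= 7.33

7.33


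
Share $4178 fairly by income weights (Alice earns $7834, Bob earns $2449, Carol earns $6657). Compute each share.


Total income = 7834 + 2449 + 6657 = $16940
Alice: $4178 × 7834/16940 = $1932.14
Bob: $4178 × 2449/16940 = $604.01
Carol: $4178 × 6657/16940 = $1641.85
= Alice: $1932.14, Bob: $604.01, Carol: $1641.85

Alice: $1932.14, Bob: $604.01, Carol: $1641.85


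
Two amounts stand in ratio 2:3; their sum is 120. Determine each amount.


Let A = 2k, B = 3k.
2k + 3k = 120
5k = 120 → k = 120/5 = 24
A = 2×24 = 48, B = 3×24 = 72
= A = 48, B = 72

A = 48, B = 72


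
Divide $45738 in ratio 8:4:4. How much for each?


Total parts = 8 + 4 + 4 = 16
Part 1: 45738 × 8/16 = 22869.00
Part 2: 45738 × 4/16 = 11434.50
Part 3: 45738 × 4/16 = 11434.50
= Part 1: $22869.00, Part 2: $11434.50, Part 3: $11434.50

Part 1: $22869.00, Part 2: $11434.50, Part 3: $11434.50


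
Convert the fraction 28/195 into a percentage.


Percentage = (part / whole) × 100
= (28 / 195) × 100
≈ 14.36%

14.36%


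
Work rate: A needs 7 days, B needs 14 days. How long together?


Rate of A = 1/7 per day
Rate of B = 1/14 per day
Combined rate = 1/7 + 1/14 = 21/98 ≈ 0.2143 per day
Days = 1 / combined rate = 98/21
≈ 4.67 days

4.67 days


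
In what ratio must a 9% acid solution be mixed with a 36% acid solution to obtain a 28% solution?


Let x parts of 9% mix with y parts of 36%.
9x + 36y = 28(x + y)
9x + 36y = 28x + 28y
x(9 - 28) = y(28 - 36)
x/y = (36 - 28)/(28 - 9) = 8/19
Simplify: 8:19
= 8:19

8:19


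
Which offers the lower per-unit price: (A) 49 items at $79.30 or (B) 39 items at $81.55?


Deal A: $79.30/49 = $1.6184/unit
Deal B: $81.55/39 = $2.0910/unit
A is cheaper per unit
= Deal A

Deal A


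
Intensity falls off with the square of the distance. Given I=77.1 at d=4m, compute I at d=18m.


I₁d₁² = I₂d₂²
I₂ = I₁ × (d₁/d₂)²
= 77.1 × (4/18)²
= 77.1 × 16/324
= 1233.6/324
≈ 3.8074

3.8074


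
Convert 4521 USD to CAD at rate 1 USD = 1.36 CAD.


Amount × rate = 4521 × 1.36
= 6148.56 CAD

6148.56 CAD


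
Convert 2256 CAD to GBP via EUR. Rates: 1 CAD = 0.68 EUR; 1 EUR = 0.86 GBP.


Step 1: 2256 CAD × 0.68 = 1534.08 EUR
Step 2: 1534.08 EUR × 0.86 = 1319.31 GBP
Implied rate CAD→GBP = 0.68 × 0.86 = 0.5848
= 1319.31 GBP

1319.31 GBP


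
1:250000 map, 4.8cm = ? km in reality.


Real distance = map distance × scale
= 4.8cm × 250000
= 1200000 cm = 12000.0 m
= 12.000 km

12.000 km


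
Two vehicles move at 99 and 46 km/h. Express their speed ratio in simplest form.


Ratio = 99:46
GCD = 1
Simplified = 99:46
Time ratio (same distance) = 46:99
Speed ratio = 99:46

99:46


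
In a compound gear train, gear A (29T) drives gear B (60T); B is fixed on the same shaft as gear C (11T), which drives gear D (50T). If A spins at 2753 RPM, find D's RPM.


Stage 1: RPM_B = RPM_A × t_A/t_B = 2753 × 29/60 = 79837/60 ≈ 1330.62
B and C share a shaft → RPM_C = RPM_B
Stage 2: RPM_D = RPM_C × t_C/t_D = RPM_A × (t_A×t_C)/(t_B×t_D)
Overall ratio = (29×11)/(60×50) = 319/3000
RPM_D = 2753 × 319/3000 = 878207/3000
≈ 292.74 RPM

292.74 RPM


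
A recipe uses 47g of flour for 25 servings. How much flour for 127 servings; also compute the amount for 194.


Direct proportion: y/x = constant
k = 47/25 = 1.8800
y at x=127: k × 127 = 47 × 127 / 25 = 5969/25 = 238.76
y at x=194: k × 194 = 47 × 194 / 25 = 9118/25 = 364.72
= 238.76 and 364.72

238.76 and 364.72


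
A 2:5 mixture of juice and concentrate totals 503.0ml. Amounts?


Total parts = 2 + 5 = 7
juice: 503.0 × 2/7 = 143.7ml
concentrate: 503.0 × 5/7 = 359.3ml
= 143.7ml and 359.3ml

143.7ml and 359.3ml


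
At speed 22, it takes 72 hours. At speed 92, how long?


Inverse proportion: x × y = constant
k = 22 × 72 = 1584
y₂ = k / 92 = 1584 / 92
= 17.22

17.22


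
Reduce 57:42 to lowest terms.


GCD(57, 42) = 3
57/3 : 42/3
= 19:14

19:14


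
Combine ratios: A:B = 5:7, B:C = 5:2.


Match B: multiply A:B by 5 → 25:35
Multiply B:C by 7 → 35:14
Combined: 25:35:14
GCD = 1
= 25:35:14

25:35:14


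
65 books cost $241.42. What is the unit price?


Unit rate = total / quantity
= 241.42 / 65
= $3.71 per unit

$3.71 per unit


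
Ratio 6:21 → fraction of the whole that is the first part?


Total parts = 6 + 21 = 27
First part: 6/27 = 2/9
= 2/9

2/9


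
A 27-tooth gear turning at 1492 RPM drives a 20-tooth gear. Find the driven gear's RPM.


Gear ratio = 27:20 = 27:20
RPM_B = RPM_A × (teeth_A / teeth_B)
= 1492 × (27/20)
= 2014.2 RPM

2014.2 RPM


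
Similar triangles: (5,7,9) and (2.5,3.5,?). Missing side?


Scale factor = 2.5/5 = 0.5
Missing side = 9 × 0.5
= 4.5

4.5


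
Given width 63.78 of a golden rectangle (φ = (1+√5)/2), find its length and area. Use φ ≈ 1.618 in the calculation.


φ = (1 + √5) / 2 ≈ 1.618
Length = width × φ = 63.78 × 1.618 = 103.19604
≈ 103.20
Area = width × length = 63.78 × 103.19604 = 6581.8434312 ≈ 6581.84
= Length: 103.20, Area: 6581.84

Length: 103.20, Area: 6581.84


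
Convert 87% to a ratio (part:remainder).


87% means 87 parts out of 100; remainder = 13
Part : remainder = 87:13
GCD = 1
= 87:13

87:13


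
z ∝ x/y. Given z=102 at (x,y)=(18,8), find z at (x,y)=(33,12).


z = k·x/y
Solve for k using the known point: k = z·y/x = 102×8/18 = 816/18 ≈ 45.3333
Now evaluate at x=33, y=12:
z = k × 33 / 12 = (816 × 33) / (18 × 12) = 26928/216
≈ 124.6667

124.6667


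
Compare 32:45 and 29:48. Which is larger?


32/45 = 0.7111
29/48 = 0.6042
0.7111 > 0.6042, so 32:45 is greater
= 32:45

32:45


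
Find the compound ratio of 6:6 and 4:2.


Compound ratio = (6×4) : (6×2)
= 24:12
GCD = 12
= 2:1

2:1


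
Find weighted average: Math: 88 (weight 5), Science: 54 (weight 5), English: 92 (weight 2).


Numerator = 88×5 + 54×5 + 92×2
= 440 + 270 + 184
= 894
Total weight = 12
Weighted avg = 894/12
= 74.50

74.50


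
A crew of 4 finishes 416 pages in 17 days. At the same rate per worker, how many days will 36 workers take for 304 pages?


Days ∝ work / workers, so d₂ = d₁ × (m₁/m₂) × (w₂/w₁)
Workers factor (inverse): 4/36 ≈ 0.1111
Work factor (direct): 304/416 ≈ 0.7308
d₂ = 17 × 4/36 × 304/416 = (17 × 4 × 304) / (36 × 416) = 20672/14976
≈ 1.38 days

1.38 days


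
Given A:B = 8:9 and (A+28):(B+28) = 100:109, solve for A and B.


Let A = 8k, B = 9k.
(8k + 28) / (9k + 28) = 100/109
Cross-multiply: 109(8k + 28) = 100(9k + 28)
872k + 3052 = 900k + 2800
872k - 900k = 2800 - 3052
-28k = -252
k = -252/-28 = 9
A = 8×9 = 72, B = 9×9 = 81
= A = 72, B = 81

A = 72, B = 81


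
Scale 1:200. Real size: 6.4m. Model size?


Model size = real / scale
= 6.4 / 200
= 0.0320 m

0.0320 m


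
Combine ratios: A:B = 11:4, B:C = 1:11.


Match B: multiply A:B by 1 → 11:4
Multiply B:C by 4 → 4:44
Combined: 11:4:44
GCD = 1
= 11:4:44

11:4:44


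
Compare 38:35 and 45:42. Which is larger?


38/35 = 1.0857
45/42 = 1.0714
1.0857 > 1.0714, so 38:35 is greater
= 38:35

38:35


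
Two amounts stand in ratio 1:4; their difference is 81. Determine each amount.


Let A = 1k, B = 4k.
4k - 1k = 81
3k = 81 → k = 81/3 = 27
A = 1×27 = 27, B = 4×27 = 108
= A = 27, B = 108

A = 27, B = 108


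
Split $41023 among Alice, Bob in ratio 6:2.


Total parts = 6 + 2 = 8
Alice: 41023 × 6/8 = 30767.25
Bob: 41023 × 2/8 = 10255.75
= Alice: $30767.25, Bob: $10255.75

Alice: $30767.25, Bob: $10255.75


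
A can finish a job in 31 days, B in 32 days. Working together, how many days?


Rate of A = 1/31 per day
Rate of B = 1/32 per day
Combined rate = 1/31 + 1/32 = 63/992 ≈ 0.0635 per day
Days = 1 / combined rate = 992/63
≈ 15.75 days

15.75 days


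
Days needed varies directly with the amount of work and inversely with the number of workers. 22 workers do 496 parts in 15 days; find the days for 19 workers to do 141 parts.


Days ∝ work / workers, so d₂ = d₁ × (m₁/m₂) × (w₂/w₁)
Workers factor (inverse): 22/19 ≈ 1.1579
Work factor (direct): 141/496 ≈ 0.2843
d₂ = 15 × 22/19 × 141/496 = (15 × 22 × 141) / (19 × 496) = 46530/9424
≈ 4.94 days

4.94 days


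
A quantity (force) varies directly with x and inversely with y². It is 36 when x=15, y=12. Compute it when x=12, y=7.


z = k·x/y²
Solve for k using the known point: k = z·y²/x = 36×144/15 = 5184/15 = 345.6000
Now evaluate at x=12, y=7:
z = k × 12 / 49 = (5184 × 12) / (15 × 49) = 62208/735
≈ 84.6367

84.6367


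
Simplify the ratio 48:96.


GCD(48, 96) = 48
48/48 : 96/48
= 1:2

1:2


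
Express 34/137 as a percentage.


Percentage = (part / whole) × 100
= (34 / 137) × 100
≈ 24.82%

24.82%


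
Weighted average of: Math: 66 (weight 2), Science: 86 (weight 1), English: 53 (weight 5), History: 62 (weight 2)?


Numerator = 66×2 + 86×1 + 53×5 + 62×2
= 132 + 86 + 265 + 124
= 607
Total weight = 10
Weighted avg = 607/10
= 60.70

60.70


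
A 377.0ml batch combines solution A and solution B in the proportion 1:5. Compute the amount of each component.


Total parts = 1 + 5 = 6
solution A: 377.0 × 1/6 = 62.8ml
solution B: 377.0 × 5/6 = 314.2ml
= 62.8ml and 314.2ml

62.8ml and 314.2ml


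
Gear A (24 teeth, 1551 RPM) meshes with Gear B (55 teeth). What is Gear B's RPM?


Gear ratio = 24:55 = 24:55
RPM_B = RPM_A × (teeth_A / teeth_B)
= 1551 × (24/55)
= 676.8 RPM

676.8 RPM
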